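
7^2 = 49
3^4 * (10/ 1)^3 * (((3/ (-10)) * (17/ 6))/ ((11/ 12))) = -826200/ 11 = -75109.09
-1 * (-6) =6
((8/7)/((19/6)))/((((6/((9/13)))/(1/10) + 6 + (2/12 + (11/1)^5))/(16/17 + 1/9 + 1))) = 10048/2186077243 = 0.00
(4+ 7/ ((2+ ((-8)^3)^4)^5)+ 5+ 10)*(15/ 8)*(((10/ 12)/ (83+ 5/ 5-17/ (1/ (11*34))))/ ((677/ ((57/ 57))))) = -727935382017225747419401150338381081749212422439803304975/ 104148347932544078407154915276125405236803916324655820043162624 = -0.00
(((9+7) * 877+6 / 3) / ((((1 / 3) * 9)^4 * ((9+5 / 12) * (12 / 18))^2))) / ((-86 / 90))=-2526120 / 549067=-4.60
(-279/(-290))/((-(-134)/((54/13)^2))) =203391/1641835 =0.12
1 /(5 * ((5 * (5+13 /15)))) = 3 /440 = 0.01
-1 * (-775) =775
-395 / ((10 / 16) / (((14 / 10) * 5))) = -4424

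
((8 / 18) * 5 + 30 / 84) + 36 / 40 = 1096 / 315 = 3.48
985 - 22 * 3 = 919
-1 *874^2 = -763876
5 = 5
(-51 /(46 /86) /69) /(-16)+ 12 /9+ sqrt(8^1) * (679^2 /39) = 36049 /25392+ 922082 * sqrt(2) /39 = 33437.85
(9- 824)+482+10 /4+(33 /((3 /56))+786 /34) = 10493 /34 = 308.62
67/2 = 33.50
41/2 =20.50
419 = 419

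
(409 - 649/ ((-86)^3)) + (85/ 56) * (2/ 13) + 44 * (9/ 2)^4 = 1068021088367/ 57881096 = 18451.98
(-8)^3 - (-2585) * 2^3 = 20168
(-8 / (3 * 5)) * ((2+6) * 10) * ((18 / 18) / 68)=-32 / 51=-0.63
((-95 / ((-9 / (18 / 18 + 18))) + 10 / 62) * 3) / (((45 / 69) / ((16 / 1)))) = 4121600 / 279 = 14772.76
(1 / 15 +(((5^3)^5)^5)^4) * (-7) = -51545481385626128807505605527355894251239762881244220433671265730464605174578016492831027782391985498910427501433884724388263145409459548479478905653144116248657607376828550249658889015336171723902225494384765632 / 15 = -3436365425708408587167040000000000000000000000000000000000000000000000000000000000000000000000000000000000000000000000000000000000000000000000000000000000000000000000000000000000000000000000000000000000000000000.00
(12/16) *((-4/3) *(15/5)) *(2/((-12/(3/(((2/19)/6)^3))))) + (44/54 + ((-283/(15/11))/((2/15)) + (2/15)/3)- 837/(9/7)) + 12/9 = 37203866/135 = 275584.19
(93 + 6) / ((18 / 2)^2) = 11 / 9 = 1.22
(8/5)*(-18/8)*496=-8928/5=-1785.60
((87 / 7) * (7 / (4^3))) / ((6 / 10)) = 145 / 64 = 2.27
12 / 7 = 1.71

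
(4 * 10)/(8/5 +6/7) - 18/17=11126/731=15.22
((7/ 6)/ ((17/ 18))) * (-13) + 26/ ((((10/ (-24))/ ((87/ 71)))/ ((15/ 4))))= -365469/ 1207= -302.79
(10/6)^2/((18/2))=0.31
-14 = -14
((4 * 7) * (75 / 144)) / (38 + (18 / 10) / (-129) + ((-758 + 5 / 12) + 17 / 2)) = -37625 / 1834631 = -0.02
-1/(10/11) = -11/10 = -1.10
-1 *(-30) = 30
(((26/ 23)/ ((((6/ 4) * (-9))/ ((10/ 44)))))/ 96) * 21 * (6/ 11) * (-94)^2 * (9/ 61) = -2.96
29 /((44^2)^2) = 29 /3748096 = 0.00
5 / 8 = 0.62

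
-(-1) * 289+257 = 546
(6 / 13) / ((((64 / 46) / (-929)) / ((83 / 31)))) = -5320383 / 6448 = -825.12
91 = 91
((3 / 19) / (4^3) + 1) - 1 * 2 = -1213 / 1216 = -1.00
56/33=1.70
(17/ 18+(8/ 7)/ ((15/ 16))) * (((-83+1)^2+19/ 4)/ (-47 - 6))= -1048147/ 3816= -274.67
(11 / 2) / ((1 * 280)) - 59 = -33029 / 560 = -58.98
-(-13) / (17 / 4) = 52 / 17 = 3.06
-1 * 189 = -189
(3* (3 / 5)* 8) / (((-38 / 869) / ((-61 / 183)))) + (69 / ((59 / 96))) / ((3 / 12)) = 3132372 / 5605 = 558.85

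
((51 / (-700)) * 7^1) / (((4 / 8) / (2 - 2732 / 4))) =34731 / 50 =694.62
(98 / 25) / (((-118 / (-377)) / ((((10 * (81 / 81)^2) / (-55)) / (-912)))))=18473 / 7398600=0.00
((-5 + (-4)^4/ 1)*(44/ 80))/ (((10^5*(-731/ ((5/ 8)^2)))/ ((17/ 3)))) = -2761/ 660480000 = -0.00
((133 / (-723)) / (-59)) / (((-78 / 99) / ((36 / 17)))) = -26334 / 3142399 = -0.01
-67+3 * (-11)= -100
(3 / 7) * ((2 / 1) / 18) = 1 / 21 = 0.05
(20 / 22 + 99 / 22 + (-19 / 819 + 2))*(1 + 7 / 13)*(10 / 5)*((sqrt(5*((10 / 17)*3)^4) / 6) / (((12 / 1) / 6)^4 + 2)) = 66539500*sqrt(5) / 101540439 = 1.47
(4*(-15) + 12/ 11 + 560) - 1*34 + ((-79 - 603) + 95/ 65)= -30523/ 143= -213.45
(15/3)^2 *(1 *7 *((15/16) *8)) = 2625/2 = 1312.50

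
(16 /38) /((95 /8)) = 64 /1805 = 0.04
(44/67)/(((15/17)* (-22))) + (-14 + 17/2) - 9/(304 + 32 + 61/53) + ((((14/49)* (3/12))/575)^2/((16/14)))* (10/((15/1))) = -739547076673777/132999503070000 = -5.56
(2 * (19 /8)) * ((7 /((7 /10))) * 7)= 665 /2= 332.50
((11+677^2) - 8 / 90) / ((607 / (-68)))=-51346.15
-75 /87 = -25 /29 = -0.86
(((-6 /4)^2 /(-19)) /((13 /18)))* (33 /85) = -2673 /41990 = -0.06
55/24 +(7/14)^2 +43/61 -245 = -353927/1464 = -241.75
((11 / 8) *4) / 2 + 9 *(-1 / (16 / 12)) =-4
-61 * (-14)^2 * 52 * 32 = -19894784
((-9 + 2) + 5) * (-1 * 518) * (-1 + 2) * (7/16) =1813/4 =453.25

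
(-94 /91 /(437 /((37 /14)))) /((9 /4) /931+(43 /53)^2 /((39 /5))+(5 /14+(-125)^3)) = 0.00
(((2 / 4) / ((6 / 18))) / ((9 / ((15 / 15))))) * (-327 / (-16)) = 109 / 32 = 3.41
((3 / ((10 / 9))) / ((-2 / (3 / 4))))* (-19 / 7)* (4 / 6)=513 / 280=1.83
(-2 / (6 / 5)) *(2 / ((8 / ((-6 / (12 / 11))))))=55 / 24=2.29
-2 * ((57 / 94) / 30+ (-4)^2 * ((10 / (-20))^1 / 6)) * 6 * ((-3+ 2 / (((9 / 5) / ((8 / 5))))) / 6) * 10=-40733 / 1269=-32.10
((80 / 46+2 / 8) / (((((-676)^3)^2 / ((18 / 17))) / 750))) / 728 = 617625 / 27163661655834508034048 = 0.00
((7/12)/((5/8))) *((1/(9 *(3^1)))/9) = 14/3645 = 0.00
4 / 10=2 / 5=0.40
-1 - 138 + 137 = -2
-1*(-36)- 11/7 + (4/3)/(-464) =83861/2436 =34.43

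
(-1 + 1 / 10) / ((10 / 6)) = -27 / 50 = -0.54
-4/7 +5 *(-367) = -12849/7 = -1835.57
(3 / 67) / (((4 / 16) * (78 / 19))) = 38 / 871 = 0.04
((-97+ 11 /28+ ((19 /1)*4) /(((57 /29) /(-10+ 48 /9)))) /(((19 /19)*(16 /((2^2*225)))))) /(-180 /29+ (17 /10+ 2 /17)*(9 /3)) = 4302472625 /208152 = 20669.86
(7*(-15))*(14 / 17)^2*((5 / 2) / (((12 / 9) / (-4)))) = 154350 / 289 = 534.08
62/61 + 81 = 5003/61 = 82.02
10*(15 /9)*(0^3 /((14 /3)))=0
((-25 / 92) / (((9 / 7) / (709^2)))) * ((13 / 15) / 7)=-32674265 / 2484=-13153.89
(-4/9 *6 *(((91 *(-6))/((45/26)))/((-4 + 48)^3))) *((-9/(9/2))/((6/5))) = -1183/71874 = -0.02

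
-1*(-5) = 5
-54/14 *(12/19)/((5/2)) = -648/665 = -0.97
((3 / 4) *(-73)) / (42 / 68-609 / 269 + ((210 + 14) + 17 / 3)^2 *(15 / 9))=-0.00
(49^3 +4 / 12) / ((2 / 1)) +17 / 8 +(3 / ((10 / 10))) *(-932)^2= 63952771 / 24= 2664698.79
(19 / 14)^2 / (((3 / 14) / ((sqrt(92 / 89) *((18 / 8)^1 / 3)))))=361 *sqrt(2047) / 2492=6.55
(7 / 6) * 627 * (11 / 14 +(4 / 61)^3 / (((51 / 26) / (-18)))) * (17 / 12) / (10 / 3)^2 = 26525655717 / 363169600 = 73.04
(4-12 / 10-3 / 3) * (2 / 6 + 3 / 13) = 66 / 65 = 1.02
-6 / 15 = -2 / 5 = -0.40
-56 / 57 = -0.98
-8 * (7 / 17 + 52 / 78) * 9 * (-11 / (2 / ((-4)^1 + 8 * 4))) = 203280 / 17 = 11957.65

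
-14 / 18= -7 / 9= -0.78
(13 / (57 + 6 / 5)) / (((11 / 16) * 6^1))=520 / 9603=0.05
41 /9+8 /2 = 77 /9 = 8.56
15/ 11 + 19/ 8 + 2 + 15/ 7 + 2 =6087/ 616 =9.88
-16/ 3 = -5.33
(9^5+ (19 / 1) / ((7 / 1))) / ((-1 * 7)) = -413362 / 49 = -8435.96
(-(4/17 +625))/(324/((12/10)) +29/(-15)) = -159435/68357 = -2.33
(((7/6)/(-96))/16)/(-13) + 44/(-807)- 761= -761.05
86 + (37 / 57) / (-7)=85.91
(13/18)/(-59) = -13/1062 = -0.01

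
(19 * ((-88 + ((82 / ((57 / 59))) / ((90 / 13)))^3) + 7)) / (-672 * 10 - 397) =-29731439869498 / 6321286483875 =-4.70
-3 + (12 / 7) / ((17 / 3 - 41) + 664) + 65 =409280 / 6601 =62.00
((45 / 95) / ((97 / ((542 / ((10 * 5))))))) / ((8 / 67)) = 163413 / 368600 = 0.44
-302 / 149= -2.03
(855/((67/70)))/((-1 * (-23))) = 59850/1541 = 38.84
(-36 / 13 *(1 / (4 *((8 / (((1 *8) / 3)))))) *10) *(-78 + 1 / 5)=2334 / 13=179.54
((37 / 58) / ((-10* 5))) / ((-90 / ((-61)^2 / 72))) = 137677 / 18792000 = 0.01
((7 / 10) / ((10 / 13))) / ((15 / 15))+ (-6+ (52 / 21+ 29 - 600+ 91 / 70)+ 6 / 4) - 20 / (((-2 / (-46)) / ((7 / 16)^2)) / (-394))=573210203 / 16800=34119.65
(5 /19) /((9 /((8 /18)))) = 0.01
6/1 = 6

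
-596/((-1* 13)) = 596/13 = 45.85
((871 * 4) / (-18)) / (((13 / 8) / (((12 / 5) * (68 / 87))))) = -291584 / 1305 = -223.44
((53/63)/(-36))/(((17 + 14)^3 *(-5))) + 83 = 28039885073/337829940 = 83.00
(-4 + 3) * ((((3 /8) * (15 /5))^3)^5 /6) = -68630377364883 /70368744177664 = -0.98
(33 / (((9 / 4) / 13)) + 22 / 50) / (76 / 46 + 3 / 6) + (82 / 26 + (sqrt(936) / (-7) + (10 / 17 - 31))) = 9180098 / 149175 - 6*sqrt(26) / 7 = 57.17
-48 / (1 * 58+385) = -48 / 443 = -0.11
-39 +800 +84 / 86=32765 / 43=761.98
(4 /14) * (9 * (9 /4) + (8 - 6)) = 89 /14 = 6.36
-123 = -123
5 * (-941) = -4705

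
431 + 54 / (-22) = 4714 / 11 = 428.55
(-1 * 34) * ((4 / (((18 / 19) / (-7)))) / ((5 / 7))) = 63308 / 45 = 1406.84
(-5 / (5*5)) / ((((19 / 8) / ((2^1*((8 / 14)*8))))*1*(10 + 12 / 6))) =-128 / 1995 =-0.06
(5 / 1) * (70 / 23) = 15.22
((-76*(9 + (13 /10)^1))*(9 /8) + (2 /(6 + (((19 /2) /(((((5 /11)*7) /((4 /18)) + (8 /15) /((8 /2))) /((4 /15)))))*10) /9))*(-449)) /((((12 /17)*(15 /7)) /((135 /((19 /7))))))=-33723.70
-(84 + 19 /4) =-355 /4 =-88.75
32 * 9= 288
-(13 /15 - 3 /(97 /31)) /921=134 /1340055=0.00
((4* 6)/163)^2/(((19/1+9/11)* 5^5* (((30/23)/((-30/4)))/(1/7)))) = -18216/63350459375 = -0.00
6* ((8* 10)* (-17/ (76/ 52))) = -106080/ 19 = -5583.16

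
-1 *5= -5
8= 8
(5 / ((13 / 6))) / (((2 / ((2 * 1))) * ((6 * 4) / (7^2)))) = 4.71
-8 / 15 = -0.53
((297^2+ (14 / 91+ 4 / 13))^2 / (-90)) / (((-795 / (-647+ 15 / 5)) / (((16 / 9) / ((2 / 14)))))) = -5269245478569184 / 6045975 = -871529485.08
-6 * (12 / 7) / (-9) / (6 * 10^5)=1 / 525000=0.00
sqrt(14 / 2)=sqrt(7)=2.65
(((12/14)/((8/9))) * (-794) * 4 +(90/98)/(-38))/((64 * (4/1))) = -5702553/476672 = -11.96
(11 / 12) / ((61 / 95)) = 1.43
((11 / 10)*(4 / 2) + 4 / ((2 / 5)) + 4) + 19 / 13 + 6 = 1538 / 65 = 23.66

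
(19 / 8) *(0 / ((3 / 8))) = 0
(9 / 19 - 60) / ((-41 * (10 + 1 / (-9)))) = 10179 / 69331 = 0.15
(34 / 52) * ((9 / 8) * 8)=153 / 26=5.88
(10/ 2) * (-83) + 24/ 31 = -414.23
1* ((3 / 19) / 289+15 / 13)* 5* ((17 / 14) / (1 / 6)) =176580 / 4199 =42.05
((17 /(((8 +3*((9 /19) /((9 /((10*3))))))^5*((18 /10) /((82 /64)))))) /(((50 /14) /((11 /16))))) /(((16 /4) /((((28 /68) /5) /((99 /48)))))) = 4974482891 /71711791536844800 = 0.00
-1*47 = -47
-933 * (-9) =8397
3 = 3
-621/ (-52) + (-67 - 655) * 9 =-337275/ 52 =-6486.06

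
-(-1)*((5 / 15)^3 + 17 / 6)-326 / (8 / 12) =-26251 / 54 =-486.13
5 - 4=1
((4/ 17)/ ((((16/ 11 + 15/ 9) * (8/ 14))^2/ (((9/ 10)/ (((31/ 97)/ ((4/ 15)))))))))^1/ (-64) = -15528051/ 17891017600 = -0.00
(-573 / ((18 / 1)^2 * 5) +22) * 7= 81823 / 540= 151.52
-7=-7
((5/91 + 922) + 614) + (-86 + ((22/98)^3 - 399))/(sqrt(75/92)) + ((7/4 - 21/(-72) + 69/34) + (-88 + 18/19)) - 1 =1024339037/705432 - 38038956 * sqrt(69)/588245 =914.92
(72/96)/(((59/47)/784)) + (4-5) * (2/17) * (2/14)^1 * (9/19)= 62483934/133399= 468.40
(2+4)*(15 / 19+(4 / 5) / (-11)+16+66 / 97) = 10580778 / 101365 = 104.38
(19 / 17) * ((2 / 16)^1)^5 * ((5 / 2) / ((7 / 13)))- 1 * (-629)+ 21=5069210835 / 7798784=650.00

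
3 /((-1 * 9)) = -1 /3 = -0.33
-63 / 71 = -0.89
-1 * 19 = -19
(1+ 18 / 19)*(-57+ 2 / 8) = -8399 / 76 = -110.51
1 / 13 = 0.08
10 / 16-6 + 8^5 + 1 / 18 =2358913 / 72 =32762.68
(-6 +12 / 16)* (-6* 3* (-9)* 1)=-1701 / 2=-850.50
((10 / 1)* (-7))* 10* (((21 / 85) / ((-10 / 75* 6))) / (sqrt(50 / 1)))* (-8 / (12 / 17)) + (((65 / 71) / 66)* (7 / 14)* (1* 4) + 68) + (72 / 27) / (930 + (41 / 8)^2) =9755166061 / 143393943 - 245* sqrt(2) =-278.45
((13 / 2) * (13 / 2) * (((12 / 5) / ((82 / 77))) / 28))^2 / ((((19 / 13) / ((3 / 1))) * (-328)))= -1213014231 / 16761587200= -0.07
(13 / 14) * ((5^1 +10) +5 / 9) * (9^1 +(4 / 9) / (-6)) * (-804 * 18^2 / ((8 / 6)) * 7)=-176325240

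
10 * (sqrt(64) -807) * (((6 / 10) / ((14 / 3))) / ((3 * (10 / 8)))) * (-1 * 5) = 9588 / 7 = 1369.71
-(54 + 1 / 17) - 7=-1038 / 17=-61.06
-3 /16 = -0.19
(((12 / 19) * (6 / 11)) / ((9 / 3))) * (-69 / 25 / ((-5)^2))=-1656 / 130625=-0.01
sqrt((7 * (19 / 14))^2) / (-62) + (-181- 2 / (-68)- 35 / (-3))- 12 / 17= -1076111 / 6324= -170.16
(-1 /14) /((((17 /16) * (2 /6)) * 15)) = -8 /595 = -0.01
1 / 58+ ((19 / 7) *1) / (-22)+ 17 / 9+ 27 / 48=754121 / 321552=2.35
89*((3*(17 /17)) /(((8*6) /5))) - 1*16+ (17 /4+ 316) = 5313 /16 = 332.06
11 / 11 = 1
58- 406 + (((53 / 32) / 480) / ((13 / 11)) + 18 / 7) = -482822159 / 1397760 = -345.43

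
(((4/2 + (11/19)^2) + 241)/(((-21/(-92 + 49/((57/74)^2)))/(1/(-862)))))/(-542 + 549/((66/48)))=7388207464/8333417396115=0.00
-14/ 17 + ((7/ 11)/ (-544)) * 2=-2471/ 2992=-0.83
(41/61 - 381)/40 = -580/61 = -9.51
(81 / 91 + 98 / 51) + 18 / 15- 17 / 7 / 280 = 4.00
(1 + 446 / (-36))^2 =42025 / 324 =129.71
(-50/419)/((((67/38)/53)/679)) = -68375300/28073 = -2435.62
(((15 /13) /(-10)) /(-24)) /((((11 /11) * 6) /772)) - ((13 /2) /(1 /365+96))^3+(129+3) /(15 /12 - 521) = 51350631266559197 /140952689756165196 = 0.36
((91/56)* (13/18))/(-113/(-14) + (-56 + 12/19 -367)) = -22477/7934616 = -0.00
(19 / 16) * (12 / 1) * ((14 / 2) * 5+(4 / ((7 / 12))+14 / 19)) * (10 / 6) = 28325 / 28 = 1011.61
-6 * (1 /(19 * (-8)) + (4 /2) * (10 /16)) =-567 /76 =-7.46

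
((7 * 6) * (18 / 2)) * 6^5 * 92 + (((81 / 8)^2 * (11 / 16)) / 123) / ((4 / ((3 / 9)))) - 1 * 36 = 270418140.05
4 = 4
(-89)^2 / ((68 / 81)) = 641601 / 68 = 9435.31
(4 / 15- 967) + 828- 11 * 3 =-2576 / 15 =-171.73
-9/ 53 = -0.17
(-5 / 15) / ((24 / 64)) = -8 / 9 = -0.89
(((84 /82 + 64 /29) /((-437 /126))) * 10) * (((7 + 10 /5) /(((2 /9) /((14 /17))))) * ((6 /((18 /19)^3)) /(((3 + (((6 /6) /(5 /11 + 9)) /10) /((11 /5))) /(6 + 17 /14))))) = -17996566224 /3418375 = -5264.66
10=10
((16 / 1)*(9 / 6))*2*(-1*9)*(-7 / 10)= 1512 / 5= 302.40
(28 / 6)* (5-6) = -14 / 3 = -4.67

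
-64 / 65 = -0.98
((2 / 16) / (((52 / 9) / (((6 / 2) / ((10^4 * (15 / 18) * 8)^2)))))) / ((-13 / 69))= -16767 / 216320000000000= -0.00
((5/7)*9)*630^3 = 1607445000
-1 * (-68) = 68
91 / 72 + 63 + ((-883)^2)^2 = 43769875448539 / 72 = 607914936785.26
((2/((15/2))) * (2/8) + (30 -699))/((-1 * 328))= 5017/2460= 2.04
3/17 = 0.18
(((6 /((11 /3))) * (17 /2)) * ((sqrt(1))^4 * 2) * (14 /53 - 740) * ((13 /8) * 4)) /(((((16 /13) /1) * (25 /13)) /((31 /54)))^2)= -118908146764823 /15111360000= -7868.79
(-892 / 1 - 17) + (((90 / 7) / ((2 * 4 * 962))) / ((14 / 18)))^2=-32316637579911 / 35551856704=-909.00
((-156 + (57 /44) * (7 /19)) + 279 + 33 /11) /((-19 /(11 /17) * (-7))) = 795 /1292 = 0.62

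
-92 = -92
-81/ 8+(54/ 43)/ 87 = -100863/ 9976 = -10.11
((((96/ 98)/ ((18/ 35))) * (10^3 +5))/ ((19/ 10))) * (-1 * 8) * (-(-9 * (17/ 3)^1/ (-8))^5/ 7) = 2889586477125/ 238336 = 12124003.41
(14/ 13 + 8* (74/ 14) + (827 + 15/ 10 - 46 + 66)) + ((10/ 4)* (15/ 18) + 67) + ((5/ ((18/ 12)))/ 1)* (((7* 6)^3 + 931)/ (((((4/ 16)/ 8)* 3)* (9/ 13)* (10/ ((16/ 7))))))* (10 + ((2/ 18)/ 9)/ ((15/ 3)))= 8809598.59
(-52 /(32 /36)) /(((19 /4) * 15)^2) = -104 /9025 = -0.01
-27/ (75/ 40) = -72/ 5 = -14.40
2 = 2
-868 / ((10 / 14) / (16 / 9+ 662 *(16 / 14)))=-41469568 / 45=-921545.96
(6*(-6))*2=-72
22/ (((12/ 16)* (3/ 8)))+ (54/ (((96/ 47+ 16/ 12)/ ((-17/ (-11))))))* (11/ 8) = 113111/ 1008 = 112.21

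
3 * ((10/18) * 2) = 10/3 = 3.33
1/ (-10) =-1/ 10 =-0.10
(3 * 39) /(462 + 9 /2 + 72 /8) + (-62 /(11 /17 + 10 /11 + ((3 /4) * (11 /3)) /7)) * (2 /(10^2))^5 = 31093346511457 /126366601562500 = 0.25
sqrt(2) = 1.41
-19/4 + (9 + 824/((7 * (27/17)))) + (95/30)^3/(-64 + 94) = 3602713/45360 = 79.42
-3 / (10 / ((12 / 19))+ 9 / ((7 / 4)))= -126 / 881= -0.14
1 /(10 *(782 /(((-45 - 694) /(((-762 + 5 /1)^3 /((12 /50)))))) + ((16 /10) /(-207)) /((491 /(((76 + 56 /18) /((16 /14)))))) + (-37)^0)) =675987687 /12929373966971683768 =0.00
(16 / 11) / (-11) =-0.13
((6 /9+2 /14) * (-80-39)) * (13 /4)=-3757 /12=-313.08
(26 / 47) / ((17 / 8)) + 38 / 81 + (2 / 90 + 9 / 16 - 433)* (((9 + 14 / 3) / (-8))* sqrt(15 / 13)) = 47210 / 64719 + 12764899* sqrt(195) / 224640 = 794.23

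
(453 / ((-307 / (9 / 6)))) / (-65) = 1359 / 39910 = 0.03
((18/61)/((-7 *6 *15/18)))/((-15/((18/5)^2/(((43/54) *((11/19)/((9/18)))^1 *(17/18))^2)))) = 0.01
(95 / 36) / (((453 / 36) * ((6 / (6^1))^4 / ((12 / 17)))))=380 / 2567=0.15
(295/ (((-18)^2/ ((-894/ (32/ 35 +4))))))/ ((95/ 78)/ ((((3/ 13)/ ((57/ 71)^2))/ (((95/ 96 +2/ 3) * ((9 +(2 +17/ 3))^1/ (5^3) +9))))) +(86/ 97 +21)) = -6018035529800/ 2664766890333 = -2.26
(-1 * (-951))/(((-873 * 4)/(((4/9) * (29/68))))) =-9193/178092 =-0.05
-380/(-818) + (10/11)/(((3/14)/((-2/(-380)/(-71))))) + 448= 8165391448/18207453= 448.46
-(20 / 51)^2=-400 / 2601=-0.15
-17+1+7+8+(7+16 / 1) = 22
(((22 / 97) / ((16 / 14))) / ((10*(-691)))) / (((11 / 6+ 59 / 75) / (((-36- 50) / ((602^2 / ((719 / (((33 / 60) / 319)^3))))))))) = 964463005000 / 2642941637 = 364.92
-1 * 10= -10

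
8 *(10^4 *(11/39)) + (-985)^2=38718775/39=992789.10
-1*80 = -80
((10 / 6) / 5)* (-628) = -628 / 3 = -209.33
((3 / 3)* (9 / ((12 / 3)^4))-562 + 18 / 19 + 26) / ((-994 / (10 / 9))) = 13011625 / 21756672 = 0.60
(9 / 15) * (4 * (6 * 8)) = 115.20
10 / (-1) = -10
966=966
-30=-30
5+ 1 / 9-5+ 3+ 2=46 / 9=5.11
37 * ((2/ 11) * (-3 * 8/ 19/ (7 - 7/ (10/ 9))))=-12.14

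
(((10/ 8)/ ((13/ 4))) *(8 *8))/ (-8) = -40/ 13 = -3.08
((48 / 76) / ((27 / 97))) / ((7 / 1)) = 388 / 1197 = 0.32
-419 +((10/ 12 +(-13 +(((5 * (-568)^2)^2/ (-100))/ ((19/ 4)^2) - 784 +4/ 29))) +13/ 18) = -108666154585718/ 94221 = -1153311412.38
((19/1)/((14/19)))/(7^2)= 361/686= 0.53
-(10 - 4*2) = -2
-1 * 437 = -437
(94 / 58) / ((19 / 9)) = 423 / 551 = 0.77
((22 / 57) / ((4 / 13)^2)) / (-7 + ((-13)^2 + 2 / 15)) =0.03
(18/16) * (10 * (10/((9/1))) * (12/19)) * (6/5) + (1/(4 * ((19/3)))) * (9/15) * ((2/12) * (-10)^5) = -7320/19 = -385.26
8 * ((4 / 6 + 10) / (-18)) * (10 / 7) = -1280 / 189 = -6.77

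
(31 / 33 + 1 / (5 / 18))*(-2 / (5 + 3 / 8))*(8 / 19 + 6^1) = -1462048 / 134805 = -10.85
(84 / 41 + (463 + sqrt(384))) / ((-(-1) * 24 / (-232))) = -552943 / 123 - 232 * sqrt(6) / 3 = -4684.90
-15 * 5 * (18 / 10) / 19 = -135 / 19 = -7.11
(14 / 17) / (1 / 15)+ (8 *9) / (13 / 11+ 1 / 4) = 7454 / 119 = 62.64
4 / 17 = 0.24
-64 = -64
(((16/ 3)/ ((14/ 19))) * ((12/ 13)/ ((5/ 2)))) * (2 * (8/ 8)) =2432/ 455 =5.35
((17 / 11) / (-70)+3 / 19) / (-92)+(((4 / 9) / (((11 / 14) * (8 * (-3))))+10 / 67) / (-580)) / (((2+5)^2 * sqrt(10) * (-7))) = -0.00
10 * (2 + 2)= 40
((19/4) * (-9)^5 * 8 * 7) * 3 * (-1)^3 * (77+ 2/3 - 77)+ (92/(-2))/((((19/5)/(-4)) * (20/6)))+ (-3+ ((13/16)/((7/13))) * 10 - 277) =33424301943/1064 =31413817.62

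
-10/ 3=-3.33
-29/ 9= -3.22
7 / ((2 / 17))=119 / 2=59.50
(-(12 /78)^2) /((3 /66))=-88 /169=-0.52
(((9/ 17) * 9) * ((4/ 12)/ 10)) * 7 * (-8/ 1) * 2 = -1512/ 85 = -17.79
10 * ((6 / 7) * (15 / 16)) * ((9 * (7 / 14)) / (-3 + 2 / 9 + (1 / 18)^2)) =-164025 / 12586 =-13.03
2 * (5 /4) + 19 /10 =22 /5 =4.40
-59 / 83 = -0.71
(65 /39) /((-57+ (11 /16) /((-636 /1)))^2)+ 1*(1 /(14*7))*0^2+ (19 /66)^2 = 122210187433249 /1465575685334244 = 0.08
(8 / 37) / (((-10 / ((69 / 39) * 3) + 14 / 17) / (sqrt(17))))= -2346 * sqrt(17) / 11507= -0.84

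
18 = 18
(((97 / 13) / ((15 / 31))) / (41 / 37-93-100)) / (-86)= 111259 / 119067000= 0.00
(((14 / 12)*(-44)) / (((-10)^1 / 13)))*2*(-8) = -16016 / 15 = -1067.73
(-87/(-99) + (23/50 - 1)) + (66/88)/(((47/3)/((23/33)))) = 57721/155100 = 0.37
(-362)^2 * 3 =393132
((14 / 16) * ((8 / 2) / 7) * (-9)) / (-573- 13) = 9 / 1172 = 0.01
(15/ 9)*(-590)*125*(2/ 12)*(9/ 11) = -184375/ 11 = -16761.36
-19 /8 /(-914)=19 /7312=0.00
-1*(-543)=543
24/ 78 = 4/ 13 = 0.31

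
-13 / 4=-3.25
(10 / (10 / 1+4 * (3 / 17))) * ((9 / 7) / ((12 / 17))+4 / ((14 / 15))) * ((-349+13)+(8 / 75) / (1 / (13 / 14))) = -42720303 / 22295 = -1916.14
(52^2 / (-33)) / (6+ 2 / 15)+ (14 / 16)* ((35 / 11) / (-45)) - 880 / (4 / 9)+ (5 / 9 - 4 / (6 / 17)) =-36508495 / 18216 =-2004.20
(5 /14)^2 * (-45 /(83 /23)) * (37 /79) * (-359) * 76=6530254875 /321293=20324.92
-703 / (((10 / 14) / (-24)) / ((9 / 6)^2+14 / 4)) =679098 / 5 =135819.60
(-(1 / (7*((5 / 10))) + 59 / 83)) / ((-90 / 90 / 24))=13896 / 581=23.92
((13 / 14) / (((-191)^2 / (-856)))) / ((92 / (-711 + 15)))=968136 / 5873441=0.16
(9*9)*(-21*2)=-3402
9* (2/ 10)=9/ 5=1.80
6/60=0.10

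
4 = 4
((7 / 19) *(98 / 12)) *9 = 1029 / 38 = 27.08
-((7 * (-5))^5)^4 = -7609583501588058567047119140625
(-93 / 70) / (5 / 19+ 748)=-589 / 331730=-0.00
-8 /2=-4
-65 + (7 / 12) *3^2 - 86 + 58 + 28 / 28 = -347 / 4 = -86.75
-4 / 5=-0.80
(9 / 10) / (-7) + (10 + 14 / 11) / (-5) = -367 / 154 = -2.38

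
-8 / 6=-4 / 3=-1.33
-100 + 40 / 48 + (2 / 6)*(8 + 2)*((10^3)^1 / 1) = 19405 / 6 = 3234.17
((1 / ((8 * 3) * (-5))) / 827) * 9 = -3 / 33080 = -0.00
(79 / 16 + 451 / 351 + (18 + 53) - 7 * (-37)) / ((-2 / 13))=-1888225 / 864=-2185.45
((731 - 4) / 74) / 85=727 / 6290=0.12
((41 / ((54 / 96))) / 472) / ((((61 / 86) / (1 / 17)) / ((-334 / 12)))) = -588842 / 1651941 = -0.36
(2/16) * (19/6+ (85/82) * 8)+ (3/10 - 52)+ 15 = -347033/9840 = -35.27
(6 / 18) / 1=1 / 3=0.33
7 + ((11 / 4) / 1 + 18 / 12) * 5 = 28.25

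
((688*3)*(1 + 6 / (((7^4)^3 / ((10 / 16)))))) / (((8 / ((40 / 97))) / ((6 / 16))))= 107131562964765 / 2685209716994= 39.90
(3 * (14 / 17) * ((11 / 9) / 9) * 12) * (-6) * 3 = -1232 / 17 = -72.47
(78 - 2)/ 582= 38/ 291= 0.13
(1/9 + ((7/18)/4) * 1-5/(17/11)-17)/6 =-8171/2448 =-3.34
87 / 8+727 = 5903 / 8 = 737.88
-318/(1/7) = -2226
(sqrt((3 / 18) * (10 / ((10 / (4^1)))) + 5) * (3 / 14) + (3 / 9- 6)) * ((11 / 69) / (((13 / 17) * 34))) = -187 / 5382 + 11 * sqrt(51) / 25116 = -0.03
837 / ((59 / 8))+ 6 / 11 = 74010 / 649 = 114.04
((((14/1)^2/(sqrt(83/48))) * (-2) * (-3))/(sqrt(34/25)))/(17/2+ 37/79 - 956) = -0.81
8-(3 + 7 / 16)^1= 73 / 16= 4.56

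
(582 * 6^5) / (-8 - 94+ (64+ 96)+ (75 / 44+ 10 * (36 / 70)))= 1393894656 / 19973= 69788.95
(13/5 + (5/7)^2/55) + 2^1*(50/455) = 99116/35035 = 2.83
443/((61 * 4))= 443/244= 1.82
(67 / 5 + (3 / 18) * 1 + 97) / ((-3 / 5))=-3317 / 18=-184.28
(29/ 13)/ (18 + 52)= 29/ 910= 0.03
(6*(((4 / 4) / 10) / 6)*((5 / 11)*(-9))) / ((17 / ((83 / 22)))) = -747 / 8228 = -0.09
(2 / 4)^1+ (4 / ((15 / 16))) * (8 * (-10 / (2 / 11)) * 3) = -5631.50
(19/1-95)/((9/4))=-33.78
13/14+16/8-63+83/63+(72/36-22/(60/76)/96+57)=-223/5040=-0.04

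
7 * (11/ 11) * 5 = 35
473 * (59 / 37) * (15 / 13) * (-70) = -29302350 / 481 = -60919.65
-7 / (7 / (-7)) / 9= 7 / 9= 0.78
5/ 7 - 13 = -86/ 7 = -12.29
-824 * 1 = -824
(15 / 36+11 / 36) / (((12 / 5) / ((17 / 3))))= 1105 / 648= 1.71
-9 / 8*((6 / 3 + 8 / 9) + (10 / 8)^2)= -641 / 128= -5.01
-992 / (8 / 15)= -1860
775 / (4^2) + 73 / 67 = 53093 / 1072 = 49.53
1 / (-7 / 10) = -10 / 7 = -1.43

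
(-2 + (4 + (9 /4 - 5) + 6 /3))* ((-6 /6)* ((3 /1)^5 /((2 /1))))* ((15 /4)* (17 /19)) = -309825 /608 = -509.58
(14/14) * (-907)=-907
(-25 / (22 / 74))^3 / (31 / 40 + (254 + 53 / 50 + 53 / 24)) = -237435937500 / 103036703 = -2304.38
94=94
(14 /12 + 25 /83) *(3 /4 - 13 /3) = -31433 /5976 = -5.26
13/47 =0.28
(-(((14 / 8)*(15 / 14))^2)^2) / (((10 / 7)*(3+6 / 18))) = -2.60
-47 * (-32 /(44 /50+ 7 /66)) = 2481600 /1627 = 1525.26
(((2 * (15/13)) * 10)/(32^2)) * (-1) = -75/3328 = -0.02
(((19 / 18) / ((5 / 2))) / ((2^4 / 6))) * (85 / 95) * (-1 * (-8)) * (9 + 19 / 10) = 1853 / 150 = 12.35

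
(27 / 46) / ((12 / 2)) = 9 / 92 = 0.10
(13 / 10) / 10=13 / 100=0.13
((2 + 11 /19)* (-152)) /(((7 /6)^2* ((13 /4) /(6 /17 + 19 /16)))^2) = -113763528 /2393209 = -47.54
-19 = -19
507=507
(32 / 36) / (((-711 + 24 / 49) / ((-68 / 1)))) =26656 / 313335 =0.09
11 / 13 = 0.85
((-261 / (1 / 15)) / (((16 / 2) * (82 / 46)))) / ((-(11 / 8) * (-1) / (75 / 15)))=-450225 / 451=-998.28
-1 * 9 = -9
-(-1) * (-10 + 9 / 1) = -1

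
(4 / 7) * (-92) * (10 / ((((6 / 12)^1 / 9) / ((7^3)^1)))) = -3245760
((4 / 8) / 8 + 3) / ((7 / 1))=7 / 16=0.44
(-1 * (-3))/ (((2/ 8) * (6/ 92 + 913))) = 0.01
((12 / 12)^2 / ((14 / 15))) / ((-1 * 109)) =-15 / 1526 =-0.01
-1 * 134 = -134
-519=-519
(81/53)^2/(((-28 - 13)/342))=-2243862/115169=-19.48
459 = 459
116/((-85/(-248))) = 28768/85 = 338.45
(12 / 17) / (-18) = -2 / 51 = -0.04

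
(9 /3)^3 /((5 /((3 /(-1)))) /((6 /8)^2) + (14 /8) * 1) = -2916 /131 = -22.26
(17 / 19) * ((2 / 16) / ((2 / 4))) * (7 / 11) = 119 / 836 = 0.14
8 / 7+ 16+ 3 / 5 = 621 / 35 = 17.74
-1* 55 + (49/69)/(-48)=-182209/3312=-55.01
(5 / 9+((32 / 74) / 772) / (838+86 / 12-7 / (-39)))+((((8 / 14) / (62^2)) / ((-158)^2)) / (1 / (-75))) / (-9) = 4251198961442303 / 7652148320216988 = 0.56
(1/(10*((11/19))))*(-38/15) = -361/825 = -0.44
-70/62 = -35/31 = -1.13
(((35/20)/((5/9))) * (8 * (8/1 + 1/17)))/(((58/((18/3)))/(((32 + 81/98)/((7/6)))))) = 71398098/120785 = 591.12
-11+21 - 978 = -968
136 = 136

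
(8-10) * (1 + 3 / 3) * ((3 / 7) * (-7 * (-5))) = -60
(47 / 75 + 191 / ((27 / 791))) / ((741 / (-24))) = -30219584 / 166725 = -181.25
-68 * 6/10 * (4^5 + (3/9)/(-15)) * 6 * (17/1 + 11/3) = -388538128/75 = -5180508.37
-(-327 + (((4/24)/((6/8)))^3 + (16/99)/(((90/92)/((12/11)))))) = 144137387/441045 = 326.81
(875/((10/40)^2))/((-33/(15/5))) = -14000/11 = -1272.73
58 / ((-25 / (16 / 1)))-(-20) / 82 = -37798 / 1025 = -36.88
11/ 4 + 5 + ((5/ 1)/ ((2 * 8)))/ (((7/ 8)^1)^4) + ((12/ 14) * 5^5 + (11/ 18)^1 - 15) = 230997241/ 86436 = 2672.47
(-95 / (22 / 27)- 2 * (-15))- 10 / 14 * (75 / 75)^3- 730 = -125865 / 154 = -817.31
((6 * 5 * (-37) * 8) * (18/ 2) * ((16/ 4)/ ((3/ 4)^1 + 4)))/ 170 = -127872/ 323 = -395.89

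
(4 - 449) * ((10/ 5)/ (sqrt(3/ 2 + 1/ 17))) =-890 * sqrt(1802)/ 53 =-712.84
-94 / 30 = -47 / 15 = -3.13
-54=-54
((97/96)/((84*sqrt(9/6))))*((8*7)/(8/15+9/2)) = 485*sqrt(6)/10872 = 0.11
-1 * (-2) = 2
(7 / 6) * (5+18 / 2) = 49 / 3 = 16.33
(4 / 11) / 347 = 4 / 3817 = 0.00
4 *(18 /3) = 24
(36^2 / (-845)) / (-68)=324 / 14365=0.02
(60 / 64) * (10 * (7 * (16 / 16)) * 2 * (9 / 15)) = 315 / 4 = 78.75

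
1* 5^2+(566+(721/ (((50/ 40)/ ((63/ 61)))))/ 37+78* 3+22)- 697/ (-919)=8959005598/ 10370915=863.86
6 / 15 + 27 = 137 / 5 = 27.40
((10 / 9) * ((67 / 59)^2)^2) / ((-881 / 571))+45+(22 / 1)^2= 50710492889291 / 96078555369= 527.80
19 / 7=2.71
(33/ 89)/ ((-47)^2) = 33/ 196601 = 0.00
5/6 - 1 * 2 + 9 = 47/6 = 7.83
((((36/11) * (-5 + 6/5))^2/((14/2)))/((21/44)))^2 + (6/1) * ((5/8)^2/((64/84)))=199523829091743/92966720000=2146.19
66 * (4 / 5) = 264 / 5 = 52.80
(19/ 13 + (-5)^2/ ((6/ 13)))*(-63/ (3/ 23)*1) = -698579/ 26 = -26868.42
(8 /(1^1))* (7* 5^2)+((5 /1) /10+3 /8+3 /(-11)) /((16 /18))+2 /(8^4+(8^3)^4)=529396089846699 /377957144576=1400.68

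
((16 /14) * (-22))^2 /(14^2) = 7744 /2401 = 3.23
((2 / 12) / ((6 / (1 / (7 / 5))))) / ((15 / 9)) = 1 / 84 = 0.01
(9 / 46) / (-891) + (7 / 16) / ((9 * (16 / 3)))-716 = -417359807 / 582912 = -715.99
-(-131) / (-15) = -131 / 15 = -8.73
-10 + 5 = -5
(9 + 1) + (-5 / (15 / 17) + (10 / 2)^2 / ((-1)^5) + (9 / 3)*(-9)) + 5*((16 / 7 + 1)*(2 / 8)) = -43.56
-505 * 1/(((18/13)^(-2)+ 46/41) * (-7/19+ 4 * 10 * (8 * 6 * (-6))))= 127459980/4778959871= 0.03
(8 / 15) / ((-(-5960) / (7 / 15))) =7 / 167625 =0.00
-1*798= -798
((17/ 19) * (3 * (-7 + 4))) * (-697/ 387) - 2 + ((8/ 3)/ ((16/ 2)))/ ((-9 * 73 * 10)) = 201336833/ 16103070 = 12.50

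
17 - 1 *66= -49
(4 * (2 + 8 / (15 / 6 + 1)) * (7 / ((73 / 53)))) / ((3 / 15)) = 435.62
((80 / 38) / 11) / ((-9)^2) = 40 / 16929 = 0.00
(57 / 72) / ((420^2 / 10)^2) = 19 / 7468070400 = 0.00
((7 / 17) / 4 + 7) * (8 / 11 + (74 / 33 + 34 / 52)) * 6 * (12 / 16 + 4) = 733.53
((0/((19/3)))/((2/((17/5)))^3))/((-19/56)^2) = 0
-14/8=-7/4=-1.75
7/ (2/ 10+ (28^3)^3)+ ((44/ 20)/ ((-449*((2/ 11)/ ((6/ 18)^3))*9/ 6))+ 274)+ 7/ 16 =14077799644554548514673/ 51297048609267043440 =274.44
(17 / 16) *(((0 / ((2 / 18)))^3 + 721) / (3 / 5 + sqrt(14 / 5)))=-183855 / 976 + 61285 *sqrt(70) / 976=336.98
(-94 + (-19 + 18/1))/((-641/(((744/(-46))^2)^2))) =10142.06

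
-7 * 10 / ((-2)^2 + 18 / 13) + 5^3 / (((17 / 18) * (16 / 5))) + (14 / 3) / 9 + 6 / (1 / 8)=282299 / 3672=76.88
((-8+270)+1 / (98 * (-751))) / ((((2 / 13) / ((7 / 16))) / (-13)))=-3258772075 / 336448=-9685.81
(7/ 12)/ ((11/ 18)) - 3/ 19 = 333/ 418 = 0.80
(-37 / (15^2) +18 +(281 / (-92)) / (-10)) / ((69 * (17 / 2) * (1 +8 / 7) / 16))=21029036 / 91054125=0.23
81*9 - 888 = -159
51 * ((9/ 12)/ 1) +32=281/ 4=70.25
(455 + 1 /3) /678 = 0.67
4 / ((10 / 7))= 14 / 5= 2.80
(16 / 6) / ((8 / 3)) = 1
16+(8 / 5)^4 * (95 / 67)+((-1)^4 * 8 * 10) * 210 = 140911824 / 8375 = 16825.29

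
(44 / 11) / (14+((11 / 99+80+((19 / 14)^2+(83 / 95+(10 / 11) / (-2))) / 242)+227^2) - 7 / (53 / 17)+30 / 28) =94572767520 / 1220507588671981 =0.00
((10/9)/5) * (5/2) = 5/9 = 0.56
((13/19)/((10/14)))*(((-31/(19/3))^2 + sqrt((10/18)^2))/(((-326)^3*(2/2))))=-3623893/5346826861140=-0.00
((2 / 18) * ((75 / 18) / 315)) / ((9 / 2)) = 0.00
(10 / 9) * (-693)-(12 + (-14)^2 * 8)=-2350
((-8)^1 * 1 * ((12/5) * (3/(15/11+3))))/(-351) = 22/585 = 0.04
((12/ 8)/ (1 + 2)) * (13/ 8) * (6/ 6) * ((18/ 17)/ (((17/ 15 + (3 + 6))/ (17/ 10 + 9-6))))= 16497/ 41344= 0.40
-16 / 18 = -8 / 9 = -0.89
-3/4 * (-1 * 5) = 15/4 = 3.75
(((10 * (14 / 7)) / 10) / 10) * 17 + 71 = 372 / 5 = 74.40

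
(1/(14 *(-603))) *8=-4/4221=-0.00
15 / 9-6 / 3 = -1 / 3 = -0.33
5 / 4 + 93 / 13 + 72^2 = 270005 / 52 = 5192.40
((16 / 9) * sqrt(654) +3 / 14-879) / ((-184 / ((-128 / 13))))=-98424 / 2093 +256 * sqrt(654) / 2691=-44.59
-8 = -8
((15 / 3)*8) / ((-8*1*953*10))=-1 / 1906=-0.00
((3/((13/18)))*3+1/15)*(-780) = -9772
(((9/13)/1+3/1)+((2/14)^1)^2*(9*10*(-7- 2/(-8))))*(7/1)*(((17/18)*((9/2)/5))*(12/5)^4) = -488713824/284375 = -1718.55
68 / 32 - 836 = -6671 / 8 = -833.88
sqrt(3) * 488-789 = -789 + 488 * sqrt(3) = 56.24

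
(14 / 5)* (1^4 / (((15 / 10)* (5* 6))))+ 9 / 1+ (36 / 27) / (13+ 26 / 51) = 1420171 / 155025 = 9.16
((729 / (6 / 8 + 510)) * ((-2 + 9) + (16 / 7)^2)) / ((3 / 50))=290.80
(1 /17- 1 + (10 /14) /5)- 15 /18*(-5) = 2405 /714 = 3.37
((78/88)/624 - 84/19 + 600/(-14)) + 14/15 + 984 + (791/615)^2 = 33264718613237/35413963200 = 939.31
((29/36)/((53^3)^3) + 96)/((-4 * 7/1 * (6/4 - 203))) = 367870418492521667/21620051053487575416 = 0.02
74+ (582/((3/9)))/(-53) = 2176/53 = 41.06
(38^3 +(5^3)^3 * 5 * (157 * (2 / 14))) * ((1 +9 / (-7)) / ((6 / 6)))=-3067174458 / 49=-62595397.10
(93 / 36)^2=6.67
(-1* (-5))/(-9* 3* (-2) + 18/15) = 0.09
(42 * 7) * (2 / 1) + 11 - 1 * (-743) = 1342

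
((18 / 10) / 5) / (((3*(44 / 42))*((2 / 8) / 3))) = 378 / 275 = 1.37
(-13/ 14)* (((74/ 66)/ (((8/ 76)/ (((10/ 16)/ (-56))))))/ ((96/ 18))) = 45695/ 2207744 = 0.02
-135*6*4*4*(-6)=77760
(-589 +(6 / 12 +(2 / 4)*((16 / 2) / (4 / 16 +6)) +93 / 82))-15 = -616769 / 1025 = -601.73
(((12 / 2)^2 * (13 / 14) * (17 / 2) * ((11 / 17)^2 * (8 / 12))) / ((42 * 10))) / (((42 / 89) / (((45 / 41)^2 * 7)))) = 18899595 / 5601092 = 3.37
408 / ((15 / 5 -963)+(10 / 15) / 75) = -45900 / 107999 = -0.43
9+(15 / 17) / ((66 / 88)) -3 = 122 / 17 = 7.18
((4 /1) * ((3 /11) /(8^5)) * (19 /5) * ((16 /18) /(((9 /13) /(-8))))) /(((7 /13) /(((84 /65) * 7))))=-1729 /79200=-0.02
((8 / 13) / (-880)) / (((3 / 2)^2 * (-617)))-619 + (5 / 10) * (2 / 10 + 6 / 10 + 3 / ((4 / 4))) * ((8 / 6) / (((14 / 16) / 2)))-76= -19155038317 / 27792765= -689.21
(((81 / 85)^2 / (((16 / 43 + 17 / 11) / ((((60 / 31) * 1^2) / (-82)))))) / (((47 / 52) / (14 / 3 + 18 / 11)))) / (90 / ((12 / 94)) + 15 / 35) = -7120032192 / 64434487393865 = -0.00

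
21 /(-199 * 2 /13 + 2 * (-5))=-91 /176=-0.52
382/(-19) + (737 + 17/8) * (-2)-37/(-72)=-2049047/1368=-1497.84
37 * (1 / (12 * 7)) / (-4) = -37 / 336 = -0.11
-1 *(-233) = 233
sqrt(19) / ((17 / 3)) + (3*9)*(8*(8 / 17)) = 3*sqrt(19) / 17 + 1728 / 17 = 102.42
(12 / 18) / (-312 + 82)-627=-216316 / 345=-627.00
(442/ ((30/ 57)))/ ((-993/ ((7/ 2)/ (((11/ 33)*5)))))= -29393/ 16550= -1.78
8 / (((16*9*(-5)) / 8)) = -4 / 45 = -0.09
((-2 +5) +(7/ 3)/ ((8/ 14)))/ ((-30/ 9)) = -17/ 8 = -2.12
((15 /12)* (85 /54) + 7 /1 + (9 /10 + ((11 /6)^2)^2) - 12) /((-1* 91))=-59387 /589680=-0.10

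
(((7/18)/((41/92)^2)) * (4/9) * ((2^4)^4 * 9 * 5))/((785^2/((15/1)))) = 7765753856/124304907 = 62.47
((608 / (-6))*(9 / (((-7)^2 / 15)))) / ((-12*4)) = 285 / 49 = 5.82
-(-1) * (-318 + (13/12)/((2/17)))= -7411/24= -308.79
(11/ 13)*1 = 11/ 13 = 0.85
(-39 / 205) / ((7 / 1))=-0.03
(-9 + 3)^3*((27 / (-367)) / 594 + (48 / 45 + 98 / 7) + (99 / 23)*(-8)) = 1942229268 / 464255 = 4183.54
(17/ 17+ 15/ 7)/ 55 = 2/ 35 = 0.06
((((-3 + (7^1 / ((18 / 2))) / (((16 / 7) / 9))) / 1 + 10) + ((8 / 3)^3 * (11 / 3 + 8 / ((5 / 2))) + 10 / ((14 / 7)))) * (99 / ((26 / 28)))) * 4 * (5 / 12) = 72486337 / 2808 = 25814.22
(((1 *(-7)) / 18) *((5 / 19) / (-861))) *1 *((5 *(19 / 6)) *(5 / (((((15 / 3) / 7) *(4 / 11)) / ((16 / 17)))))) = 1925 / 56457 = 0.03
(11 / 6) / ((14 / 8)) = 22 / 21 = 1.05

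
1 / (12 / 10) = 0.83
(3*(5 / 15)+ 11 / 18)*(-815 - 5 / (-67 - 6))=-1312.95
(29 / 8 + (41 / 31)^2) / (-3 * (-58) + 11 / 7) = 0.03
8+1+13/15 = 148/15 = 9.87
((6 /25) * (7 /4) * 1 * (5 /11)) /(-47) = -0.00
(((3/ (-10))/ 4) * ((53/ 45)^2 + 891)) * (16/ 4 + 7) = -4969481/ 6750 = -736.22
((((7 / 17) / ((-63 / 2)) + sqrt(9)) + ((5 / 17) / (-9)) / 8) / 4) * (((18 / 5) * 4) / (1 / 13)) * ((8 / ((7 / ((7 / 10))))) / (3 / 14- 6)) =-221494 / 11475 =-19.30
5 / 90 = 1 / 18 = 0.06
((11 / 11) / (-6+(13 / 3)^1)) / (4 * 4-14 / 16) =-24 / 605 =-0.04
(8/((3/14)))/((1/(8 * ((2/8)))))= 224/3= 74.67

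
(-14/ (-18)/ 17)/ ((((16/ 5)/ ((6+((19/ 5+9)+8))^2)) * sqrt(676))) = 31423/ 79560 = 0.39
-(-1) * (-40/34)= -20/17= -1.18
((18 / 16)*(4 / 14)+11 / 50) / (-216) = -0.00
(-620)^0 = 1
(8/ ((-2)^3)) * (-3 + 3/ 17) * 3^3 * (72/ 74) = 46656/ 629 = 74.17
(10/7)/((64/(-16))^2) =5/56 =0.09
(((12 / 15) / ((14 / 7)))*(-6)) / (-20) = 0.12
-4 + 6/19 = -70/19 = -3.68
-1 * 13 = -13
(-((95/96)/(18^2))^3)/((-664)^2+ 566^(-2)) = -68666306375/1062570512340131847340032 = -0.00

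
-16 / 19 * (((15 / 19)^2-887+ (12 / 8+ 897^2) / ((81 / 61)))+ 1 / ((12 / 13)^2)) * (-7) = 660517894253 / 185193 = 3566646.12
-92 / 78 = -46 / 39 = -1.18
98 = 98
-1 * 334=-334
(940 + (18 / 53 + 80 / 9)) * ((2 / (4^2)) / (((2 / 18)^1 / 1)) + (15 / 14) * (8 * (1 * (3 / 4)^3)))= 4500.36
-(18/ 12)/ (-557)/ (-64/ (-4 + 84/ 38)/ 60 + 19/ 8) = 3060/ 3375977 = 0.00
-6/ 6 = -1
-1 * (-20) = 20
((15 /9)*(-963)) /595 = -321 /119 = -2.70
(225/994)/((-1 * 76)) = -225/75544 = -0.00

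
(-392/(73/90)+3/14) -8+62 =-438513/1022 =-429.07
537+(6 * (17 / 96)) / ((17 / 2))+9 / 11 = 47339 / 88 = 537.94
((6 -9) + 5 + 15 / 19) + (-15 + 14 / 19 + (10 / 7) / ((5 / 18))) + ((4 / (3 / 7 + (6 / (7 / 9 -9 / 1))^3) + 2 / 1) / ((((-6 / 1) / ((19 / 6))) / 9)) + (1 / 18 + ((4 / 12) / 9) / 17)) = -8331694453 / 16971066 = -490.94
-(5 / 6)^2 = -25 / 36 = -0.69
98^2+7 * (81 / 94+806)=1433691 / 94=15252.03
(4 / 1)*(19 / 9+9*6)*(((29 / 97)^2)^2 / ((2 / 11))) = 9.86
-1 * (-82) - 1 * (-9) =91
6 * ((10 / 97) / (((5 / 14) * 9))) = 56 / 291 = 0.19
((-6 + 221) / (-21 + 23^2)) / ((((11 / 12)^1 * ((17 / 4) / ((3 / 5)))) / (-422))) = -653256 / 23749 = -27.51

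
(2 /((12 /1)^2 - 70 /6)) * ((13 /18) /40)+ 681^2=22093574053 /47640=463761.00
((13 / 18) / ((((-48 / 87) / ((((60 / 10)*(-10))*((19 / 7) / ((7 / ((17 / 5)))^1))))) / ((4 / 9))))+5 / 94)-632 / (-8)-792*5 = -238459535 / 62181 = -3834.93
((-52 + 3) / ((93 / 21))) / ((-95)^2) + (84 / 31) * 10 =7580657 / 279775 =27.10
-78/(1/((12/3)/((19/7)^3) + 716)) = -383168448/6859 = -55863.60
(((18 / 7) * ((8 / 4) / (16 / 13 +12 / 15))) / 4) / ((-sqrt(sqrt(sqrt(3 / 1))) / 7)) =-3.86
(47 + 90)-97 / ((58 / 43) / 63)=-254827 / 58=-4393.57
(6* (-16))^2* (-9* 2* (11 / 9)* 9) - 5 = -1824773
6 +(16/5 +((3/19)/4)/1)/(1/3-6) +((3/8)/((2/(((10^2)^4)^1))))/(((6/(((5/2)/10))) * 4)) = 1261753817/6460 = 195317.93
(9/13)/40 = 9/520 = 0.02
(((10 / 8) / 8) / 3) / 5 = 1 / 96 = 0.01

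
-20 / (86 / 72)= -720 / 43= -16.74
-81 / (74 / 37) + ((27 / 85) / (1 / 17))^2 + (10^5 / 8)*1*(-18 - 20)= -23750567 / 50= -475011.34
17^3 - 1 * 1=4912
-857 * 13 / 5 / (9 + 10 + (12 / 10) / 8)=-44564 / 383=-116.36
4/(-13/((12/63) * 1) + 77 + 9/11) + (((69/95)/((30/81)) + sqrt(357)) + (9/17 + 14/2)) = 67369491/6799150 + sqrt(357) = 28.80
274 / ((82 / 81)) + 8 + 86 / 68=390213 / 1394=279.92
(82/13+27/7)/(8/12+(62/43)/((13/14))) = 119325/26054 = 4.58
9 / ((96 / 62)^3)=29791 / 12288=2.42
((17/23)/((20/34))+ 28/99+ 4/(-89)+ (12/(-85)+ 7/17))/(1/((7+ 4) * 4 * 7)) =851281774/1565955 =543.62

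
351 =351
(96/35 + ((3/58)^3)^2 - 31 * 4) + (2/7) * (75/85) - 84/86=-118808734816688311/973987498738240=-121.98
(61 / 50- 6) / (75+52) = -239 / 6350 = -0.04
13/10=1.30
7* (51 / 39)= 119 / 13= 9.15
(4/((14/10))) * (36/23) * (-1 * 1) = -720/161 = -4.47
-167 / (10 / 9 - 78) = 1503 / 692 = 2.17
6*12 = 72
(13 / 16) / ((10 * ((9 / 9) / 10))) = 13 / 16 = 0.81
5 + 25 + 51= 81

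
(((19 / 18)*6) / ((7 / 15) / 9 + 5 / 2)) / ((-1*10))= -171 / 689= -0.25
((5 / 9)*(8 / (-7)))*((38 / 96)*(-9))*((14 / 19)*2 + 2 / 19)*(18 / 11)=450 / 77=5.84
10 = 10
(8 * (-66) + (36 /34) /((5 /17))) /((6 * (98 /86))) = -18791 /245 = -76.70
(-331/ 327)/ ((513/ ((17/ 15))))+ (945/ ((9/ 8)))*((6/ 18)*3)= 2113656973/ 2516265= 840.00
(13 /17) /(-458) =-13 /7786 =-0.00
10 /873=0.01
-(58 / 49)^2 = -1.40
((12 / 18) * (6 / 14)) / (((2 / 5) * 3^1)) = 5 / 21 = 0.24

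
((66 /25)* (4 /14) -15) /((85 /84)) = -29916 /2125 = -14.08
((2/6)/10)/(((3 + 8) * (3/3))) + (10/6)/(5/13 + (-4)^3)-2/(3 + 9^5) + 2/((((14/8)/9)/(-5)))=-34549611884/671495055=-51.45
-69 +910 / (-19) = -2221 / 19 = -116.89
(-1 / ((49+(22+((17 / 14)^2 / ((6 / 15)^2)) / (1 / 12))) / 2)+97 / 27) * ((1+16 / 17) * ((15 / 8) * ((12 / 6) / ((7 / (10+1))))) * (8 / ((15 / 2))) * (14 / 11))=302873384 / 5445423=55.62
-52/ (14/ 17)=-442/ 7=-63.14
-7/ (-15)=7/ 15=0.47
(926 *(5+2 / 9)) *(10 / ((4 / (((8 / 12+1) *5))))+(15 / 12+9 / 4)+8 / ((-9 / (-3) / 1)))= 130566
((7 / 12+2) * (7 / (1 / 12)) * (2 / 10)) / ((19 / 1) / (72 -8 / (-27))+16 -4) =423584 / 119685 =3.54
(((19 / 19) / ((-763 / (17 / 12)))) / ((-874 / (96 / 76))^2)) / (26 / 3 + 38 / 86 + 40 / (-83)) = -2184228 / 4858498224671455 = -0.00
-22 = -22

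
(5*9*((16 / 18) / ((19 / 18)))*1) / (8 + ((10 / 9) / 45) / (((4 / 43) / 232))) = 14580 / 26771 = 0.54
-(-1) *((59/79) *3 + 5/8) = 1811/632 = 2.87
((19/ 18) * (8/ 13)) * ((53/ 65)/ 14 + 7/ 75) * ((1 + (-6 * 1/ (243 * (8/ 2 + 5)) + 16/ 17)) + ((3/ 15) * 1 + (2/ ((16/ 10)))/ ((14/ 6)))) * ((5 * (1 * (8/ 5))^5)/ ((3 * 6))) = 1494148770930688/ 1948298688984375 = 0.77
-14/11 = -1.27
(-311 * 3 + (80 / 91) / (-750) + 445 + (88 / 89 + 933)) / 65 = 270904013 / 39482625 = 6.86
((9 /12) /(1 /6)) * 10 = 45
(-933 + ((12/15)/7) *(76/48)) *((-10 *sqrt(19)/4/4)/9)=48973 *sqrt(19)/756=282.37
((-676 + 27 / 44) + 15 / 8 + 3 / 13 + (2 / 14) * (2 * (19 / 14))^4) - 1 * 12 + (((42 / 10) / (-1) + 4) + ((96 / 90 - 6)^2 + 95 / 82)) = -115686738002107 / 177370993800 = -652.23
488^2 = 238144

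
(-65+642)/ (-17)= -577/ 17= -33.94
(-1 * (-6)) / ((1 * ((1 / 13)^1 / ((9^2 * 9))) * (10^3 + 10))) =28431 / 505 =56.30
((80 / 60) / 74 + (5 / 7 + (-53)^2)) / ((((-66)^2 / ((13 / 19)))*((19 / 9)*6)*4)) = 14190553 / 1629126576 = 0.01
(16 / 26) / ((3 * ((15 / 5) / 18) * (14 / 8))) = 64 / 91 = 0.70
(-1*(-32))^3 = 32768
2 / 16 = 1 / 8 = 0.12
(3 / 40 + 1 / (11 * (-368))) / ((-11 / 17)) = -25721 / 222640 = -0.12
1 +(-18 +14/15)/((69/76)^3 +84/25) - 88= -12329520329/135260127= -91.15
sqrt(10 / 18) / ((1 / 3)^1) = sqrt(5) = 2.24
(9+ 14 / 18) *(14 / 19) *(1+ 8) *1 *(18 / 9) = 2464 / 19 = 129.68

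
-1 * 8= -8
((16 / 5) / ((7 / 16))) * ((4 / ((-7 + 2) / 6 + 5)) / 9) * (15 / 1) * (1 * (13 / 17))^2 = 6.84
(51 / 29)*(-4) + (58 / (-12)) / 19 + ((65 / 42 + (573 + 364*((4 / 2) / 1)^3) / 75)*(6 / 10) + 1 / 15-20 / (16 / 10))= 5256919 / 578550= 9.09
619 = 619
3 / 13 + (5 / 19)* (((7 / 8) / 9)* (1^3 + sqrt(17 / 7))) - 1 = -13225 / 17784 + 5* sqrt(119) / 1368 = -0.70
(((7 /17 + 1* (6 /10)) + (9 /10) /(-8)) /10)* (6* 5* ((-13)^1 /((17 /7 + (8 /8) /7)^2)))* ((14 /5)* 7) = -38173499 /367200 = -103.96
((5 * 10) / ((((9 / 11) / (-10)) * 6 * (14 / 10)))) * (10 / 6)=-68750 / 567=-121.25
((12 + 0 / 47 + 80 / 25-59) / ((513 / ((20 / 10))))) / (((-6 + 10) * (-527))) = 73 / 901170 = 0.00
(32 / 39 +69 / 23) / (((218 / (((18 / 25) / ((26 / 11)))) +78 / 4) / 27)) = 265518 / 1892293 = 0.14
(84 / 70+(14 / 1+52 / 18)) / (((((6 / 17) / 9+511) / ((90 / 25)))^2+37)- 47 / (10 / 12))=76219704 / 84828251897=0.00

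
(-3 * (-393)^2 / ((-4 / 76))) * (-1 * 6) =-52821558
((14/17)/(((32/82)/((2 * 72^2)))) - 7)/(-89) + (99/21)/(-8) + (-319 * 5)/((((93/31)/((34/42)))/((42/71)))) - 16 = -9329411365/18047064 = -516.95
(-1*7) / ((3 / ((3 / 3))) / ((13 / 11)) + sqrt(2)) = -1.77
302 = 302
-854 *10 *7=-59780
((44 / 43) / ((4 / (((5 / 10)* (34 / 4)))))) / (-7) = -0.16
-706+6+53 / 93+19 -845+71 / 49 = -6944782 / 4557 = -1523.98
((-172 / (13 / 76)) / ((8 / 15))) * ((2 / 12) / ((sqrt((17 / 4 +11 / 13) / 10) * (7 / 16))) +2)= -49020 / 13 - 130720 * sqrt(1378) / 4823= -4776.89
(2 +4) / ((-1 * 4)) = -3 / 2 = -1.50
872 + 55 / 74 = 64583 / 74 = 872.74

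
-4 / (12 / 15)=-5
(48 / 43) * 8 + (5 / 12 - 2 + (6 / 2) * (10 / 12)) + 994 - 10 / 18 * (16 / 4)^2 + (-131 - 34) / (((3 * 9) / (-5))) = 529165 / 516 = 1025.51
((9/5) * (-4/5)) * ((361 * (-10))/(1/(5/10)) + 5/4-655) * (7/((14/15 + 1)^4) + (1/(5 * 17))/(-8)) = 4253459429457/2404755400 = 1768.77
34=34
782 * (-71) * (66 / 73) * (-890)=3261362280 / 73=44676195.62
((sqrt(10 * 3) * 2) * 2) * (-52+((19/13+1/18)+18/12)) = -22924 * sqrt(30)/117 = -1073.16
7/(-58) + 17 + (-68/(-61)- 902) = -3127613/3538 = -884.01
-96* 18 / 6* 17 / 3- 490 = -2122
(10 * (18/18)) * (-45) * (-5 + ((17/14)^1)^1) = 11925/7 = 1703.57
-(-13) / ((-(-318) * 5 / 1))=13 / 1590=0.01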